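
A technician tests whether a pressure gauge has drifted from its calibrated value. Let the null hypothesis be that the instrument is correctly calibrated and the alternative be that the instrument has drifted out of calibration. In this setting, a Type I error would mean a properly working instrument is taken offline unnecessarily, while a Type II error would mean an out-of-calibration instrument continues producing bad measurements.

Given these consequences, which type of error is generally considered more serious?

Type II error

The Type II consequence (an out-of-calibration instrument continues producing bad measurements) is more severe than the Type I consequence (a properly working instrument is taken offline unnecessarily).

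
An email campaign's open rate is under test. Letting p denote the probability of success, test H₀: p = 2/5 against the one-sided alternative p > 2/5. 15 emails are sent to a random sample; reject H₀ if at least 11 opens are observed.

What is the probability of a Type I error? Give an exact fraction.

Under H₀, S ~ Binomial(15, 2/5), and α = P(S ≥ 11).
P(S ≥ 11) = Σ_{j=11}^{15} C(15,j)·(2/5)^j·(3/5)^{15-j} = 285267968/30517578125.

285267968/30517578125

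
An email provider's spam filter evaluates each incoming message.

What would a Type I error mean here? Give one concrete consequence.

With the conventional null hypothesis that the message is legitimate (not spam):
A Type I error is rejecting H₀ when H₀ is true.
Here that means sending the message to the spam folder when actually the message is legitimate (not spam).

A Type I error would mean concluding that the message is spam when in fact the message is legitimate (not spam). Consequence: a legitimate email — possibly an important one — is hidden in the spam folder.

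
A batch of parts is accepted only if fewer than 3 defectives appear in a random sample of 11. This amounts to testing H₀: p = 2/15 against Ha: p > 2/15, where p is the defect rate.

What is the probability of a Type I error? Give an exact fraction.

2209953752/12814453125

Under H₀, X ~ Binomial(11, 2/15); the Type I error rate is P(X ≥ 3).
Computing the lower-tail complement: 1 − 10604499373/12814453125 = 2209953752/12814453125.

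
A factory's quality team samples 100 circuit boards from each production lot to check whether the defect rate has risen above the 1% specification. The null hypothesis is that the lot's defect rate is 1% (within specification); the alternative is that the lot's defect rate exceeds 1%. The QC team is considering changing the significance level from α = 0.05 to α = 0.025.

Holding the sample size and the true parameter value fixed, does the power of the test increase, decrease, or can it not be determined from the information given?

Lowering α raises the bar for rejection; under Ha, the test now fails to reject on outcomes it previously would have rejected.
Since power = 1 − β and β increases, power decreases.

It decreases.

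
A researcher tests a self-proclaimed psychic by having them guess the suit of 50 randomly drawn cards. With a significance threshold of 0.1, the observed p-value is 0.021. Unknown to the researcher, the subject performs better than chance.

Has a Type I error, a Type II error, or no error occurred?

Neither — the decision is correct.

The conventional null hypothesis is that the subject is guessing at random (p = 1/4).
Since p = 0.021 < α = 0.1, H₀ is rejected.
H₀ is false (actually the subject performs better than chance).
The decision matches the true state — no error.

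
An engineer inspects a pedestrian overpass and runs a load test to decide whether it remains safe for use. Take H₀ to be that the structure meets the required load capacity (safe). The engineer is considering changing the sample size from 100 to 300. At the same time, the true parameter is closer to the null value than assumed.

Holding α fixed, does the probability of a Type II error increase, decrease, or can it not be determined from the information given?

The first change alone would make β decrease; the second alone would make β increase. Which effect dominates depends on the magnitudes, which are not given.

Cannot be determined from the information given.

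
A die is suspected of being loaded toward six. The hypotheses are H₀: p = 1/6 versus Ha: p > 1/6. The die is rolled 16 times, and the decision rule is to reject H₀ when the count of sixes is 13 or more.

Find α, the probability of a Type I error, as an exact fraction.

73081/2821109907456

The Type I error probability is α = P(Y ≥ 13) computed under H₀, where Y ~ Binomial(16, 1/6).
P(Y ≥ 13) = Σ_{j=13}^{16} C(16,j)·(1/6)^j·(5/6)^{16-j} = 73081/2821109907456.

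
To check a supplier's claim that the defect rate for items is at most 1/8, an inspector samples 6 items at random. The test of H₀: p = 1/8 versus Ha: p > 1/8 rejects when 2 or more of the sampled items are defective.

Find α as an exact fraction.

43653/262144

The significance level is the probability, assuming p = 1/8, of seeing 2 or more defectives in 6 draws.
Via the complement, α = 1 − Σ_{j=0}^{1} C(6,j)(1/8)^j(7/8)^{6-j} = 43653/262144.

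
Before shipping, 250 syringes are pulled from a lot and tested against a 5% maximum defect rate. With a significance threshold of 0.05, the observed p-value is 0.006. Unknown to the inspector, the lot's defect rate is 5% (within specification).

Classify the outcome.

Type I error

The conventional null hypothesis is that the lot's defect rate is 5% (within specification).
Since p = 0.006 < α = 0.05, H₀ is rejected.
H₀ is true (actually the lot's defect rate is 5% (within specification)).
Rejecting a true H₀ is a Type I error.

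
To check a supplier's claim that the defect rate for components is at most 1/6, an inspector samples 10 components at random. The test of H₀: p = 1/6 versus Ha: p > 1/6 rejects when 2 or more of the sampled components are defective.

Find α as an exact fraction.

Under H₀, K ~ Binomial(10, 1/6); the Type I error rate is P(K ≥ 2).
α = 1 − P(K ≤ 1) = 1 − 9765625/20155392 = 10389767/20155392.

10389767/20155392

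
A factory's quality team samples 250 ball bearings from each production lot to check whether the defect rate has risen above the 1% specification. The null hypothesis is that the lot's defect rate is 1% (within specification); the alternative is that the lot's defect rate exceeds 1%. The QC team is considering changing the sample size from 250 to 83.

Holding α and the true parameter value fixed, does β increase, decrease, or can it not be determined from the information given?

With less data the test statistic is noisier; under Ha, more outcomes land inside the acceptance region.

It increases.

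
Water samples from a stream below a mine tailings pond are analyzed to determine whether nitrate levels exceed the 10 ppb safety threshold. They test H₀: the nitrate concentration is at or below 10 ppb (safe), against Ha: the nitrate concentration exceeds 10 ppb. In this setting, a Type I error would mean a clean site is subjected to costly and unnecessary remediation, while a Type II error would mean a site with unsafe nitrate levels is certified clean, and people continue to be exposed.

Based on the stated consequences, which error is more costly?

Type II error

The Type II consequence (a site with unsafe nitrate levels is certified clean, and people continue to be exposed) is more severe than the Type I consequence (a clean site is subjected to costly and unnecessary remediation).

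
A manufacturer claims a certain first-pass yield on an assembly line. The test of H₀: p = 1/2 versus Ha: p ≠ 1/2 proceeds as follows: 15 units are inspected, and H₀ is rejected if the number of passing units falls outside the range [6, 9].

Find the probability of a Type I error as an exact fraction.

309/1024

α = P(K ≤ 5 or K ≥ 10 | p = 1/2), K ~ Binomial(15, 1/2).
By symmetry, α = 2·P(K ≤ 5) = 2·(1 + 15 + 105 + 455 + 1365 + 3003)/32768 = 9888/32768 = 309/1024.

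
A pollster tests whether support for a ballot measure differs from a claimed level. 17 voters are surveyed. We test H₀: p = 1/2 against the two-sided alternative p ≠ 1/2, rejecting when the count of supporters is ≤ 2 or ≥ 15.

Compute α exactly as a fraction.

77/32768

α = P(X ≤ 2 or X ≥ 15 | p = 1/2), X ~ Binomial(17, 1/2).
Each tail has probability (1 + 17 + 136)/131072; doubling gives α = 308/131072 = 77/32768.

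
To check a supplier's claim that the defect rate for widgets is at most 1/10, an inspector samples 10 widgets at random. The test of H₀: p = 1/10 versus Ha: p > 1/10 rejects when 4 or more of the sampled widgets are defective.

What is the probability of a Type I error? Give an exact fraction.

The significance level is the probability, assuming p = 1/10, of seeing 4 or more defectives in 10 draws.
α = 1 − P(S ≤ 3) = 1 − 617003001/625000000 = 7996999/625000000.

7996999/625000000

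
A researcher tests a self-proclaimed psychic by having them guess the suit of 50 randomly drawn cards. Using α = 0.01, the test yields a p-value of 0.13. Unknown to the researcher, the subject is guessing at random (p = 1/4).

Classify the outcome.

The conventional null hypothesis is that the subject is guessing at random (p = 1/4).
Since p = 0.13 ≥ α = 0.01, H₀ is not rejected.
H₀ is true (actually the subject is guessing at random (p = 1/4)).
The decision matches the true state — no error.

Neither — the decision is correct.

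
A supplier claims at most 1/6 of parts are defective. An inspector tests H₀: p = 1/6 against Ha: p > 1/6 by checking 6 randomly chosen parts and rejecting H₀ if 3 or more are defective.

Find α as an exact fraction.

1453/23328

Under H₀, K ~ Binomial(6, 1/6); the Type I error rate is P(K ≥ 3).
Computing the lower-tail complement: 1 − 21875/23328 = 1453/23328.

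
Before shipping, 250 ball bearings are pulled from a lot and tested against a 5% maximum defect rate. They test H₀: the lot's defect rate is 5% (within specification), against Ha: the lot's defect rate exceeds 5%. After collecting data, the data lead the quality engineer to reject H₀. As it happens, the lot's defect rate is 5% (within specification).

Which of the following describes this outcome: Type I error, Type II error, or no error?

Type I error

H₀ was rejected, but H₀ is actually true.
Rejecting a true null hypothesis is a Type I error (false positive).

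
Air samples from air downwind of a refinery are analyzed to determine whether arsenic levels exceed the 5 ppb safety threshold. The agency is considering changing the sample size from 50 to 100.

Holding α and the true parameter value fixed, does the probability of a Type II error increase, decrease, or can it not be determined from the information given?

It decreases.

A larger sample reduces the standard error, pulling the sampling distribution under Ha further from the non-rejection region.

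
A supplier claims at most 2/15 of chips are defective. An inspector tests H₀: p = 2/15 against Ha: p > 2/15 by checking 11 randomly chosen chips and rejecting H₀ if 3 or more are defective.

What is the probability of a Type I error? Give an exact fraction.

α = P(reject H₀ | H₀ true) = P(X ≥ 3 | p = 2/15), X ~ Binomial(11, 2/15).
Computing the lower-tail complement: 1 − 10604499373/12814453125 = 2209953752/12814453125.

2209953752/12814453125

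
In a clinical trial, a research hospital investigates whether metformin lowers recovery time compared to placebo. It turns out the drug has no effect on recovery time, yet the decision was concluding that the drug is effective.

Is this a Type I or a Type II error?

The null hypothesis here is that the drug has no effect on recovery time.
'Concluding that the drug is effective' corresponds to rejecting H₀.
H₀ was rejected but H₀ is true — a Type I error (false positive).

Type I error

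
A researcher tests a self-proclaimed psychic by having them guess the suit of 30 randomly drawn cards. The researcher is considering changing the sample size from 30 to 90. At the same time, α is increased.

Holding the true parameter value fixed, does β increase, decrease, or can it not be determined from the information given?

Increasing n separates the H₀ and Ha sampling distributions, so under Ha fewer outcomes land in the acceptance region. With a larger α the critical value moves toward the center, so more of the Ha sampling distribution lies in the rejection region. Both changes push β in the same direction.

It decreases.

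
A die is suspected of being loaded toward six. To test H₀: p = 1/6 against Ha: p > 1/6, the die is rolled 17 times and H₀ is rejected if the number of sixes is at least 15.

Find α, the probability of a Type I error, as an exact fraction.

Under H₀, Y ~ Binomial(17, 1/6), and α = P(Y ≥ 15).
P(Y ≥ 15) = Σ_{j=15}^{17} C(17,j)·(1/6)^j·(5/6)^{17-j} = 581/2821109907456.

581/2821109907456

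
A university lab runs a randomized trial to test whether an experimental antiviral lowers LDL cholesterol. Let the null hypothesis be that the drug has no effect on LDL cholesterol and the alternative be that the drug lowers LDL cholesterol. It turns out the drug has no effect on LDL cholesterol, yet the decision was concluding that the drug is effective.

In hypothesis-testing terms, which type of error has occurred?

Type I error

'Concluding that the drug is effective' corresponds to rejecting H₀.
H₀ was rejected but H₀ is true — a Type I error (false positive).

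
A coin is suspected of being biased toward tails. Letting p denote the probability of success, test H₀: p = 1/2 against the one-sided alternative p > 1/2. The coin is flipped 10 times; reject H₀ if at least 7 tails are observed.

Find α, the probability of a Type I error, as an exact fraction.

11/64

Under H₀, K ~ Binomial(10, 1/2), and α = P(K ≥ 7).
That's C(10,7) + C(10,8) + C(10,9) + C(10,10) over 2^10, i.e. (120 + 45 + 10 + 1)/1024 = 176/1024 = 11/64.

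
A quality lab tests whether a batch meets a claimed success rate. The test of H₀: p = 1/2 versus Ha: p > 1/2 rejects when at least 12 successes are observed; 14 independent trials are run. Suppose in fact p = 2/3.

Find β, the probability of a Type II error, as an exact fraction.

β = P(fail to reject H₀ | Ha true) = P(S ≤ 11 | p = 2/3), S ~ Binomial(14, 2/3).
Equivalently, β = 1 − P(S ≥ 12) = 1426387/1594323.

1426387/1594323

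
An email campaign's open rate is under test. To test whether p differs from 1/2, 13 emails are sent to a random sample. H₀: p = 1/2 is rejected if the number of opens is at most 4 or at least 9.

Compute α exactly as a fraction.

1093/4096

α = P(K ≤ 4 or K ≥ 9 | p = 1/2), K ~ Binomial(13, 1/2).
The two tails are symmetric, so α = 2·(1 + 13 + 78 + 286 + 715)/2^13 = 2186/8192 = 1093/4096.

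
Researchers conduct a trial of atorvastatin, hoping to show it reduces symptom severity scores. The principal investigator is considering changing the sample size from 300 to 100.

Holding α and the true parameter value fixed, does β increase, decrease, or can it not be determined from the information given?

It increases.

Reducing n widens both sampling distributions, so the test has less ability to distinguish Ha from H₀.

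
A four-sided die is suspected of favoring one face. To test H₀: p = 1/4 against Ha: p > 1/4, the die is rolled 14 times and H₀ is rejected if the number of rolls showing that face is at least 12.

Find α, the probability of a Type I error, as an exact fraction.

The Type I error probability is α = P(K ≥ 12) computed under H₀, where K ~ Binomial(14, 1/4).
Adding the binomial terms for j = 12 through 14 with p = 1/4 yields 431/134217728.

431/134217728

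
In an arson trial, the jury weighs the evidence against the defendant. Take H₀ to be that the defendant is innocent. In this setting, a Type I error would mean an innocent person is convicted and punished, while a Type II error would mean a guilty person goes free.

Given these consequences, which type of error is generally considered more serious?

The Type I consequence (an innocent person is convicted and punished) is more severe than the Type II consequence (a guilty person goes free).

Type I error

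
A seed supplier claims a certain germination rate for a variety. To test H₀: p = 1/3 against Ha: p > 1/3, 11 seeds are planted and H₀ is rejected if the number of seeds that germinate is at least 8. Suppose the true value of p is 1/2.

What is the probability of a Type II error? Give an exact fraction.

Under the alternative p = 1/2, K ~ Binomial(11, 1/2); β is the probability the test does not reject, P(K < 8).
Adding the binomial probabilities P(K=0)+…+P(K=7) at p = 1/2 gives 227/256.

227/256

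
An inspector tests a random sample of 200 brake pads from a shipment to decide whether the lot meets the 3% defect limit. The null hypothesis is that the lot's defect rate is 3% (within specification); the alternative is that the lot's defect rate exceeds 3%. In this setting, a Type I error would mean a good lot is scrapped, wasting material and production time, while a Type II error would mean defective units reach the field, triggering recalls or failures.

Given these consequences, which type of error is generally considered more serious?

The Type II consequence (defective units reach the field, triggering recalls or failures) is more severe than the Type I consequence (a good lot is scrapped, wasting material and production time).

Type II error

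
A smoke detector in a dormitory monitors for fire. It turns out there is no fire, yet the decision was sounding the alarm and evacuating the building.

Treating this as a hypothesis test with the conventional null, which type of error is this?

Type I error

The null hypothesis here is that there is no fire.
'Sounding the alarm and evacuating the building' corresponds to rejecting H₀.
H₀ was rejected but H₀ is true — a Type I error (false positive).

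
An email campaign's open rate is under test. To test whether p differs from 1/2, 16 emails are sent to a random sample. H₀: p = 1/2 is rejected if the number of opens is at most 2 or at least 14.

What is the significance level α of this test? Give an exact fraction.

137/32768

Under H₀, X ~ Binomial(16, 1/2); α is the probability of landing in either tail, P(X ≤ 2) + P(X ≥ 14).
By symmetry, α = 2·P(X ≤ 2) = 2·(1 + 16 + 120)/65536 = 274/65536 = 137/32768.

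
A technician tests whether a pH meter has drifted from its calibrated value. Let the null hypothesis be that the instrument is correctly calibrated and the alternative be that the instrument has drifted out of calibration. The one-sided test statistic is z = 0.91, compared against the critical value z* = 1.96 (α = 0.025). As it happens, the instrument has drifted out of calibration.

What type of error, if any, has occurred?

Since z = 0.91 ≤ z* = 1.96, H₀ is not rejected.
H₀ is false (actually the instrument has drifted out of calibration).
Failing to reject a false H₀ is a Type II error.

Type II error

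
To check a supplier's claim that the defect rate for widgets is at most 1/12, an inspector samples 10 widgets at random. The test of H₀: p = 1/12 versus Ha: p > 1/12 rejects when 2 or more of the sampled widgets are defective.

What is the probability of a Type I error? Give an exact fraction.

4133487571/20639121408

α = P(reject H₀ | H₀ true) = P(Y ≥ 2 | p = 1/12), Y ~ Binomial(10, 1/12).
Computing the lower-tail complement: 1 − 16505633837/20639121408 = 4133487571/20639121408.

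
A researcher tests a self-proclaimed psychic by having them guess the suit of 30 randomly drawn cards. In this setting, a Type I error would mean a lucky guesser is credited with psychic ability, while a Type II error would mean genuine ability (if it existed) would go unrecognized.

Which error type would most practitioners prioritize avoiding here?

The Type I consequence (a lucky guesser is credited with psychic ability) is more severe than the Type II consequence (genuine ability (if it existed) would go unrecognized).

Type I error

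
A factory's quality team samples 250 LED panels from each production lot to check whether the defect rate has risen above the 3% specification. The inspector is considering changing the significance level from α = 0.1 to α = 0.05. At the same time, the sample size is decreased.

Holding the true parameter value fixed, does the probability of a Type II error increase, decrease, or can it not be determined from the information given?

It increases.

Lowering α raises the bar for rejection; under Ha, the test now fails to reject on outcomes it previously would have rejected. A smaller sample increases the standard error, so the sampling distributions under H₀ and Ha overlap more. Both changes push β in the same direction.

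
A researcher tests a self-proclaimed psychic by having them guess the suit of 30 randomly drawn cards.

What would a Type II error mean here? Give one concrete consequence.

A Type II error would mean concluding that the subject is guessing at random (p = 1/4) (or at least failing to establish that the subject performs better than chance) when in fact the subject performs better than chance. Consequence: genuine ability (if it existed) would go unrecognized.

With the conventional null hypothesis that the subject is guessing at random (p = 1/4):
A Type II error is failing to reject H₀ when H₀ is false.
Here that means concluding there is no evidence of ability when actually the subject performs better than chance.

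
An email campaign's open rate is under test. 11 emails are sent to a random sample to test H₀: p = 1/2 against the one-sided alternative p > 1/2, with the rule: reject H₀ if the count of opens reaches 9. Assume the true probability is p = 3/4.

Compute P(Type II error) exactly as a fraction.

2285053/4194304

β = P(fail to reject H₀ | Ha true) = P(Y ≤ 8 | p = 3/4), Y ~ Binomial(11, 3/4).
Adding the binomial probabilities P(Y=0)+…+P(Y=8) at p = 3/4 gives 2285053/4194304.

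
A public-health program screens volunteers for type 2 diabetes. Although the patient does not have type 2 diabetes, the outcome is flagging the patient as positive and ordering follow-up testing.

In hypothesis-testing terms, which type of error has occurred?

The null hypothesis here is that the patient does not have type 2 diabetes.
'Flagging the patient as positive and ordering follow-up testing' corresponds to rejecting H₀.
H₀ was rejected but H₀ is true — a Type I error (false positive).

Type I error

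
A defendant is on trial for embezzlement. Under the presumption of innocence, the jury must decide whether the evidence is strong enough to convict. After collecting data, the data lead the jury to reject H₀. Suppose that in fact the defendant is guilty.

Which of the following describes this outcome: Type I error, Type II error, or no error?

Neither — the decision is correct.

The conventional null hypothesis here is that the defendant is innocent.
The test rejected a false H₀ — the decision matches the true state.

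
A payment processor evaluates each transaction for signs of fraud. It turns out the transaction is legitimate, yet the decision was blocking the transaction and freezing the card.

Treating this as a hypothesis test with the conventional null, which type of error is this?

Type I error

The null hypothesis here is that the transaction is legitimate.
'Blocking the transaction and freezing the card' corresponds to rejecting H₀.
H₀ was rejected but H₀ is true — a Type I error (false positive).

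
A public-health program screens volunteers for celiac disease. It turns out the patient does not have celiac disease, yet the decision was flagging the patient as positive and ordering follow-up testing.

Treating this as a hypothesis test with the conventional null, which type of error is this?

The null hypothesis here is that the patient does not have celiac disease.
'Flagging the patient as positive and ordering follow-up testing' corresponds to rejecting H₀.
H₀ was rejected but H₀ is true — a Type I error (false positive).

Type I error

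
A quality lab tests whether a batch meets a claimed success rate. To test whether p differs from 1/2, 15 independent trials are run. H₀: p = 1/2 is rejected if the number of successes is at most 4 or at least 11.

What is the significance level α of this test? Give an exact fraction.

1941/16384

Under H₀, Y ~ Binomial(15, 1/2); α is the probability of landing in either tail, P(Y ≤ 4) + P(Y ≥ 11).
Each tail has probability (1 + 15 + 105 + 455 + 1365)/32768; doubling gives α = 3882/32768 = 1941/16384.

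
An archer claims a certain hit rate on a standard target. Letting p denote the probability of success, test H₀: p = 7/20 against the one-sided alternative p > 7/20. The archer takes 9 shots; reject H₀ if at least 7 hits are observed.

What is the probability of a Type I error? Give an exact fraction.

715658867/64000000000

The Type I error probability is α = P(Y ≥ 7) computed under H₀, where Y ~ Binomial(9, 7/20).
Adding the binomial terms for j = 7 through 9 with p = 7/20 yields 715658867/64000000000.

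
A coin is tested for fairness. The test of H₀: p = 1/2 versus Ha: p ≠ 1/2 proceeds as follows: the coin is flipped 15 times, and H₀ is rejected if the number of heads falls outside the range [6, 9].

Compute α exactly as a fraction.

309/1024

The significance level is the null-hypothesis probability of the rejection region {≤5} ∪ {≥10}.
Each tail has probability (1 + 15 + 105 + 455 + 1365 + 3003)/32768; doubling gives α = 9888/32768 = 309/1024.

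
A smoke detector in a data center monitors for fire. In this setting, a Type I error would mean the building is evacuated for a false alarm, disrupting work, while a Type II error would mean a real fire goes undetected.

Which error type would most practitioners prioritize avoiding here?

The Type II consequence (a real fire goes undetected) is more severe than the Type I consequence (the building is evacuated for a false alarm, disrupting work).

Type II error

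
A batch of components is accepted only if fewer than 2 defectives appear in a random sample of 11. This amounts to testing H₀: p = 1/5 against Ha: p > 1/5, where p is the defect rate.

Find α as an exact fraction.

6619897/9765625

Under H₀, Y ~ Binomial(11, 1/5); the Type I error rate is P(Y ≥ 2).
Computing the lower-tail complement: 1 − 3145728/9765625 = 6619897/9765625.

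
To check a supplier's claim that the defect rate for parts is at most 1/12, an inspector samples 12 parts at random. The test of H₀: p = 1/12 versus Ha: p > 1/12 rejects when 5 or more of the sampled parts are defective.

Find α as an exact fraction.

The significance level is the probability, assuming p = 1/12, of seeing 5 or more defectives in 12 draws.
Computing the lower-tail complement: 1 − 1483149097639/1486016741376 = 2867643737/1486016741376.

2867643737/1486016741376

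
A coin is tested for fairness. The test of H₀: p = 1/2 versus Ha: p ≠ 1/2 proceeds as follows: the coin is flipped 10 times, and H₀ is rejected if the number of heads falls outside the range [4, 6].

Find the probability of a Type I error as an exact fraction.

The significance level is the null-hypothesis probability of the rejection region {≤3} ∪ {≥7}.
By symmetry, α = 2·P(Y ≤ 3) = 2·(1 + 10 + 45 + 120)/1024 = 352/1024 = 11/32.

11/32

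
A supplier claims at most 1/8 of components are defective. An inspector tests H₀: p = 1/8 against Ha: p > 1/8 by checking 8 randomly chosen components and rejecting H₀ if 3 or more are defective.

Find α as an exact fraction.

1129899/16777216

The significance level is the probability, assuming p = 1/8, of seeing 3 or more defectives in 8 draws.
Computing the lower-tail complement: 1 − 15647317/16777216 = 1129899/16777216.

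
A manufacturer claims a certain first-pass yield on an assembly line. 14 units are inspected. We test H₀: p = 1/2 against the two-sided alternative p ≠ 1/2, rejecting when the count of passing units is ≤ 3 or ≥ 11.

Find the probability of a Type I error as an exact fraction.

α = P(X ≤ 3 or X ≥ 11 | p = 1/2), X ~ Binomial(14, 1/2).
By symmetry, α = 2·P(X ≤ 3) = 2·(1 + 14 + 91 + 364)/16384 = 940/16384 = 235/4096.

235/4096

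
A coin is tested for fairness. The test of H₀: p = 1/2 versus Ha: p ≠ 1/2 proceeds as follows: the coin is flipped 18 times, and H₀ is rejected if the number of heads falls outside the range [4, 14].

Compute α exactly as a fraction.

The significance level is the null-hypothesis probability of the rejection region {≤3} ∪ {≥15}.
By symmetry, α = 2·P(Y ≤ 3) = 2·(1 + 18 + 153 + 816)/262144 = 1976/262144 = 247/32768.

247/32768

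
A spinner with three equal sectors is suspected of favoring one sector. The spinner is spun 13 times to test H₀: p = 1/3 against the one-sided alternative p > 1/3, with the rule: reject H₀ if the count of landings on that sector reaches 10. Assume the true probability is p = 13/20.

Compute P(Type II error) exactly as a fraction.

739046497348117/1024000000000000

A Type II error is failing to reject when Ha holds: with p = 13/20, β = P(X ≤ 9).
Equivalently, β = 1 − P(X ≥ 10) = 739046497348117/1024000000000000.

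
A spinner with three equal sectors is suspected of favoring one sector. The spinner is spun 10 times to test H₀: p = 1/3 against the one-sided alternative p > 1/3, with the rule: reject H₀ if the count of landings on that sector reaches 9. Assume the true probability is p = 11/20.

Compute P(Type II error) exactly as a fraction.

10001847283209/10240000000000

A Type II error is failing to reject when Ha holds: with p = 11/20, β = P(X ≤ 8).
Adding the binomial probabilities P(X=0)+…+P(X=8) at p = 11/20 gives 10001847283209/10240000000000.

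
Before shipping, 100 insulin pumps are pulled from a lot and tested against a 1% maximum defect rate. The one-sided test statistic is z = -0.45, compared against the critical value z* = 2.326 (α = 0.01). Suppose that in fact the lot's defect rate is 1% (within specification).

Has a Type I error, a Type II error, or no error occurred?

Neither — the decision is correct.

The conventional null hypothesis is that the lot's defect rate is 1% (within specification).
Since z = -0.45 ≤ z* = 2.326, H₀ is not rejected.
H₀ is true (actually the lot's defect rate is 1% (within specification)).
The decision matches the true state — no error.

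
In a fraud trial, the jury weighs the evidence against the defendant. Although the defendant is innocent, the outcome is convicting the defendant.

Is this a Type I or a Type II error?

Type I error

The null hypothesis here is that the defendant is innocent.
'Convicting the defendant' corresponds to rejecting H₀.
H₀ was rejected but H₀ is true — a Type I error (false positive).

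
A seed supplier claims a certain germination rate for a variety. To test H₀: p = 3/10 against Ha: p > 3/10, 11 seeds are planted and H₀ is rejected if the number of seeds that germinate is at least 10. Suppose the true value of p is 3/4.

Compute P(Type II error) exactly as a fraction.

Under the alternative p = 3/4, X ~ Binomial(11, 3/4); β is the probability the test does not reject, P(X < 10).
Summing C(11,j)·(3/4)^j·(1/4)^{11-j} for j = 0..9 gives 1683809/2097152.

1683809/2097152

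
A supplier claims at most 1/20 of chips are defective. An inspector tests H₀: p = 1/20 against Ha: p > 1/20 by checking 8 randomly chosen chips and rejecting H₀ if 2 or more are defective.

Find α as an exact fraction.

α = P(reject H₀ | H₀ true) = P(Y ≥ 2 | p = 1/20), Y ~ Binomial(8, 1/20).
Computing the lower-tail complement: 1 − 24134536953/25600000000 = 1465463047/25600000000.

1465463047/25600000000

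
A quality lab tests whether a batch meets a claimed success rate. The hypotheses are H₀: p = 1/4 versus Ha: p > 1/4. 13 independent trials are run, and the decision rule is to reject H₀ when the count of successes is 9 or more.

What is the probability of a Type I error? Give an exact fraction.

The Type I error probability is α = P(S ≥ 9) computed under H₀, where S ~ Binomial(13, 1/4).
Summing C(13,j)(1/4)^j(3/4)^{13−j} for j = 9,…,13 gives 66379/67108864.

66379/67108864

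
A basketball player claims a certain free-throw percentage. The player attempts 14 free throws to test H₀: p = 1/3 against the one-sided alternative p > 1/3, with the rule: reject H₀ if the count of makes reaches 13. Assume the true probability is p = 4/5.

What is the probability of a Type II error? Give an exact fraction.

4895556073/6103515625

β = P(fail to reject H₀ | Ha true) = P(S ≤ 12 | p = 4/5), S ~ Binomial(14, 4/5).
Summing C(14,j)·(4/5)^j·(1/5)^{14-j} for j = 0..12 gives 4895556073/6103515625.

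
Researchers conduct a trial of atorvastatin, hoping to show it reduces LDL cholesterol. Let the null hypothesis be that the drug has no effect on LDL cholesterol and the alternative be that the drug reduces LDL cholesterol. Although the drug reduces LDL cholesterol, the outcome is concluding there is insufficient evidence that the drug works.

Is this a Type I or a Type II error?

'Concluding there is insufficient evidence that the drug works' corresponds to failing to reject H₀.
H₀ was not rejected but H₀ is false — a Type II error (false negative).

Type II error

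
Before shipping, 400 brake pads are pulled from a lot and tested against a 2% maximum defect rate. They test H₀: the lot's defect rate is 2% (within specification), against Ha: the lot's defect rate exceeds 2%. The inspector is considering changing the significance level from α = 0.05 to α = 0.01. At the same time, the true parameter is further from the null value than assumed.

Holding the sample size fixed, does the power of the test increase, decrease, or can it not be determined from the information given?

Cannot be determined from the information given.

The first change alone would make β increase; the second alone would make β decrease. Which effect dominates depends on the magnitudes, which are not given.
Since power = 1 − β, the effect on power is likewise indeterminate.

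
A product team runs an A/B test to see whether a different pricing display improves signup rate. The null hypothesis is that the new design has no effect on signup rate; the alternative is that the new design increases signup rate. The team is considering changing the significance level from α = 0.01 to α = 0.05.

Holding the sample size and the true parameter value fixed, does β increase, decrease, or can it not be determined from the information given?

It decreases.

A larger α widens the rejection region, so when the alternative is true more outcomes lead to rejection — failing to reject becomes less likely.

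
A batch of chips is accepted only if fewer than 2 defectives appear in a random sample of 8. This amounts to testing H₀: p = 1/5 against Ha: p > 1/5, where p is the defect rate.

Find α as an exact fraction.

194017/390625

Under H₀, S ~ Binomial(8, 1/5); the Type I error rate is P(S ≥ 2).
Via the complement, α = 1 − Σ_{j=0}^{1} C(8,j)(1/5)^j(4/5)^{8-j} = 194017/390625.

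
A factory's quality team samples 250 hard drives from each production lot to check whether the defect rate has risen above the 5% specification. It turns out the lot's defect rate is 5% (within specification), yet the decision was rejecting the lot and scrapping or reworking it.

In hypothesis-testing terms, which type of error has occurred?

The null hypothesis here is that the lot's defect rate is 5% (within specification).
'Rejecting the lot and scrapping or reworking it' corresponds to rejecting H₀.
H₀ was rejected but H₀ is true — a Type I error (false positive).

Type I error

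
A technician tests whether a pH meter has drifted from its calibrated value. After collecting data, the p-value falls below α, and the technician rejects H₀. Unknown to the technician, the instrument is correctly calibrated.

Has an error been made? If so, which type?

The conventional null hypothesis here is that the instrument is correctly calibrated.
H₀ was rejected, but H₀ is actually true.
Rejecting a true null hypothesis is a Type I error (false positive).

Type I error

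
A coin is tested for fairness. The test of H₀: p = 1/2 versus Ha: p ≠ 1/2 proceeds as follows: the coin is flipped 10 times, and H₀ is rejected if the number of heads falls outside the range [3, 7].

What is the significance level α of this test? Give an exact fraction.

The significance level is the null-hypothesis probability of the rejection region {≤2} ∪ {≥8}.
The two tails are symmetric, so α = 2·(1 + 10 + 45)/2^10 = 112/1024 = 7/64.

7/64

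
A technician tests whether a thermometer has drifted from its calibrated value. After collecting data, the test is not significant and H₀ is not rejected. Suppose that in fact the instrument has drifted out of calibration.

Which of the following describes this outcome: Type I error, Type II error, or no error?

Type II error

The conventional null hypothesis here is that the instrument is correctly calibrated.
H₀ was not rejected, but H₀ is actually false.
Failing to reject a false null hypothesis is a Type II error (false negative).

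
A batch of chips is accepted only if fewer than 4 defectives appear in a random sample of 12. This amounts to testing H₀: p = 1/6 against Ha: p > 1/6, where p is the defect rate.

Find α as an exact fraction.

The significance level is the probability, assuming p = 1/6, of seeing 4 or more defectives in 12 draws.
α = 1 − P(X ≤ 3) = 1 − 634765625/725594112 = 90828487/725594112.

90828487/725594112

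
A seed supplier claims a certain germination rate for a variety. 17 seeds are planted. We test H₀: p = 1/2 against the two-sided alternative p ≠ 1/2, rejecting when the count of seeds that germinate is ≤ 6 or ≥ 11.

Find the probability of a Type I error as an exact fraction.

The significance level is the null-hypothesis probability of the rejection region {≤6} ∪ {≥11}.
Each tail has probability (1 + 17 + 136 + 680 + 2380 + 6188 + 12376)/131072; doubling gives α = 43556/131072 = 10889/32768.

10889/32768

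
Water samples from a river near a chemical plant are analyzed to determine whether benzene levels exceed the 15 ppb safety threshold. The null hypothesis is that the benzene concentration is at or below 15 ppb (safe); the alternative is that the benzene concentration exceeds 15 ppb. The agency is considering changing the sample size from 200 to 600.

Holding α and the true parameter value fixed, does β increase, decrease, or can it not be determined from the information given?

It decreases.

More data shrinks sampling variability; the test statistic under Ha concentrates further from the null value, making rejection more likely.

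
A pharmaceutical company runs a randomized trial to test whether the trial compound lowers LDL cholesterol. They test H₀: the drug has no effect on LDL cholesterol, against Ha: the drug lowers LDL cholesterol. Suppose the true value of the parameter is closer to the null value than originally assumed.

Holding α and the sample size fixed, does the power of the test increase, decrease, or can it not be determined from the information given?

It decreases.

When the true parameter is near the null value, the test has a harder time distinguishing Ha from H₀.
Since power = 1 − β and β increases, power decreases.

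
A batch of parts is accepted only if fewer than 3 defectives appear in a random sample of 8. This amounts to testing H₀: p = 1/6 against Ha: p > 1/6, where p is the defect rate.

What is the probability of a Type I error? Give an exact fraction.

75497/559872

α = P(reject H₀ | H₀ true) = P(K ≥ 3 | p = 1/6), K ~ Binomial(8, 1/6).
Via the complement, α = 1 − Σ_{j=0}^{2} C(8,j)(1/6)^j(5/6)^{8-j} = 75497/559872.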